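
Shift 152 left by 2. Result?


0b10011000 << 2 = 0b1001100000 = 608

608


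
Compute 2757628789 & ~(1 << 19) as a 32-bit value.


2757628789 & ~(1 << 19) = 2757104501

2757104501


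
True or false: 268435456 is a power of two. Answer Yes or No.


0b10000000000000000000000000000. Only one bit set => Yes

Yes


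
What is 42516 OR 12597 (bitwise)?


0b1010011000010100 | 0b11000100110101 = 0b1011011100110101 = 46901

46901


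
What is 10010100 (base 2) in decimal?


10010100 in decimal = 148

148


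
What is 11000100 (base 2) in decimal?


11000100 in decimal = 196

196


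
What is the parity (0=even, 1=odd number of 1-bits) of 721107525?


0b101010111110110011101001000101 has 17 ones => parity 1

1


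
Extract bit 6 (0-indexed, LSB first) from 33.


0b100001, position 6 = 0

0


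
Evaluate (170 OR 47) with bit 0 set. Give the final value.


Step 1: 170 | 47 = 175
Step 2: 175 | (1 << 0) = 175 | 1 = 175

175


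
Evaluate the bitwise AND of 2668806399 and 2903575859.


0b10011111000100101100000011111111 & 0b10101101000100010000110100110011 = 0b10001101000100000000000000110011 = 2366636083

2366636083


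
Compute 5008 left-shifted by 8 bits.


0b1001110010000 << 8 = 0b100111001000000000000 = 1282048

1282048


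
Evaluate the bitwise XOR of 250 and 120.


0b11111010 ^ 0b1111000 = 0b10000010 = 130

130


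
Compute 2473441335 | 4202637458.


0b10010011011011011011100000110111 | 0b11111010011111110010100010010010 = 0b11111011011111111011100010110111 = 4219451575

4219451575


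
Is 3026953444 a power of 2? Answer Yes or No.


0b10110100011010111010010011100100. Multiple bits set => No

No


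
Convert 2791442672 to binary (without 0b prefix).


2791442672 = 10100110011000100000100011110000 in binary

10100110011000100000100011110000


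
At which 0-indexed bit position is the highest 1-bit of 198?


0b11000110. Highest set bit at position 7

7


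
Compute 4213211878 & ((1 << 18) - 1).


4213211878 & 262143 = 33510

33510


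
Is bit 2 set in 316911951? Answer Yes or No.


0b10010111000111011000101001111, bit 2 = 1. Yes

Yes


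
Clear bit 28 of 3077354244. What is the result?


3077354244 & ~(1 << 28) = 2808918788

2808918788


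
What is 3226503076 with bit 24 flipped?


3226503076 ^ (1 << 24) = 3226503076 ^ 16777216 = 3243280292

3243280292


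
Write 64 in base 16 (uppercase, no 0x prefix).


64 = 40 hex

40


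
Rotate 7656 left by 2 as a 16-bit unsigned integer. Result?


Rotate 0b1110111101000 left by 2 (16-bit) = 0b111011110100000 = 30624

30624


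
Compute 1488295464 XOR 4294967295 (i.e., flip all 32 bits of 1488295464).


1488295464 ^ 4294967295 = 2806671831

2806671831


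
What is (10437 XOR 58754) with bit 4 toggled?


Step 1: 10437 ^ 58754 = 52551
Step 2: 52551 ^ (1 << 4) = 52551 ^ 16 = 52567

52567


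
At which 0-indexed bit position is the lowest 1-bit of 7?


0b111. Lowest set bit at position 0

0


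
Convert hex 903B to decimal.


903B hex = 36923 decimal

36923


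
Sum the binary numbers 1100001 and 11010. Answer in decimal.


1100001 + 11010 = 1111011 = 123

123


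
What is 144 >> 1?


0b10010000 >> 1 = 0b1001000 = 72

72


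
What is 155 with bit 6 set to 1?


155 | (1 << 6) = 155 | 64 = 219

219


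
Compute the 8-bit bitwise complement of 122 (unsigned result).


~0b1111010 = 0b10000101 = 133 (8-bit unsigned)

133


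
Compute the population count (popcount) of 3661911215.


0b11011010010001000101010010101111 has 16 set bits

16


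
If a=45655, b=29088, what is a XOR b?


45655 ^ 29088 = 50167

50167


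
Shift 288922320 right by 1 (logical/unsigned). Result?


0b10001001110001001101011010000 >> 1 = 0b1000100111000100110101101000 = 144461160

144461160


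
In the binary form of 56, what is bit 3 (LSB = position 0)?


0b111000, position 3 = 1

1


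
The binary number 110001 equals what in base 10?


110001 in decimal = 49

49


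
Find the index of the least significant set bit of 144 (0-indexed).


0b10010000. Lowest set bit at position 4

4


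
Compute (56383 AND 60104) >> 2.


Step 1: 56383 & 60104 = 51208
Step 2: 51208 >> 2 = 12802

12802


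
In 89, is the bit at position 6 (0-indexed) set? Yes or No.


0b1011001, bit 6 = 1. Yes

Yes


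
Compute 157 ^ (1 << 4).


157 ^ (1 << 4) = 157 ^ 16 = 141

141


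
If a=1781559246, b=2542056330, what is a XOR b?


1781559246 ^ 2542056330 = 4256488516

4256488516


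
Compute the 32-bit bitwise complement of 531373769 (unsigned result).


~0b11111101011000001111011001001 = 0b11100000010100111110000100110110 = 3763593526 (32-bit unsigned)

3763593526


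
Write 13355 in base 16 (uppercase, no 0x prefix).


13355 = 342B hex

342B


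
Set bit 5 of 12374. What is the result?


12374 | (1 << 5) = 12374 | 32 = 12406

12406


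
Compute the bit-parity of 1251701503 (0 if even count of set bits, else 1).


0b1001010100110110111001011111111 has 20 ones => parity 0

0


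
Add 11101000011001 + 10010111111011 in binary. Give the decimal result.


11101000011001 + 10010111111011 = 110000000010100 = 24596

24596


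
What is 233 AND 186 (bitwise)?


0b11101001 & 0b10111010 = 0b10101000 = 168

168


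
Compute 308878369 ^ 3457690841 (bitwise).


0b10010011010010001110000100001 ^ 0b11001110000110000010110011011001 = 0b11011100011100010011000011111000 = 3698405624

3698405624


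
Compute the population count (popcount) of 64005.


0b1111101000000101 has 8 set bits

8


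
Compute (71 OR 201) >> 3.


Step 1: 71 | 201 = 207
Step 2: 207 >> 3 = 25

25


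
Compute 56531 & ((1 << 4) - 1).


56531 & 15 = 3

3


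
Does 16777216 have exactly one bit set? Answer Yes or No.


0b1000000000000000000000000. Only one bit set => Yes

Yes


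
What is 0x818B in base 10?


818B hex = 33163 decimal

33163


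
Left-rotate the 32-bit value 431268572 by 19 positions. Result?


Rotate 0b11001101101001010001011011100 left by 19 (32-bit) = 0b10110111000001100110110100101 = 383831461

383831461


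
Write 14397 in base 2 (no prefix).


14397 = 11100000111101 in binary

11100000111101


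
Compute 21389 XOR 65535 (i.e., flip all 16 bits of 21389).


21389 ^ 65535 = 44146

44146


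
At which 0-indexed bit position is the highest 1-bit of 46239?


0b1011010010011111. Highest set bit at position 15

15


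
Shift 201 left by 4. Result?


0b11001001 << 4 = 0b110010010000 = 3216

3216


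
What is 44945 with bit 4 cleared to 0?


44945 & ~(1 << 4) = 44929

44929


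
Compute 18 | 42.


0b10010 | 0b101010 = 0b111010 = 58

58


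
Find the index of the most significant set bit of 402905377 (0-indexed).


0b11000000000111101100100100001. Highest set bit at position 28

28


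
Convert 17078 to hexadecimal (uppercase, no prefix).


17078 = 42B6 hex

42B6


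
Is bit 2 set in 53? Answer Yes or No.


0b110101, bit 2 = 1. Yes

Yes


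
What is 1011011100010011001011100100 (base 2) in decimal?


1011011100010011001011100100 in decimal = 191967972

191967972


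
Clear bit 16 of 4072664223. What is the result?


4072664223 & ~(1 << 16) = 4072598687

4072598687


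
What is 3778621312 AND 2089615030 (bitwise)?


0b11100001001110010010111110000000 & 0b1111100100011001111111010110110 = 0b1100000000010000010111010000000 = 1611148928

1611148928


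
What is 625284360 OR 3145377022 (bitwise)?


0b100101010001010001010100001000 | 0b10111011011110101010010011111110 = 0b10111111011111111011010111111110 = 3212817918

3212817918


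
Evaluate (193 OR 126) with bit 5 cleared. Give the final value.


Step 1: 193 | 126 = 255
Step 2: 255 & ~(1 << 5) = 223

223


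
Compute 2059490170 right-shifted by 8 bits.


0b1111010110000010101001101111010 >> 8 = 0b11110101100000101010011 = 8044883

8044883


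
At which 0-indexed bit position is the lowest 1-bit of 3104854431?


0b10111001000100000101000110011111. Lowest set bit at position 0

0


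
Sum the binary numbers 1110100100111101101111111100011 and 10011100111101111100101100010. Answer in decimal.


1110100100111101101111111100011 + 10011100111101111100101100010 = 10001000001111011101100101000101 = 2285754693

2285754693


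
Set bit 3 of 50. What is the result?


50 | (1 << 3) = 50 | 8 = 58

58


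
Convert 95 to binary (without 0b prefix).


95 = 1011111 in binary

1011111


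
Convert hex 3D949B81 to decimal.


3D949B81 hex = 1033149313 decimal

1033149313


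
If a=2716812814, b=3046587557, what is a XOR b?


2716812814 ^ 3046587557 = 343440043

343440043


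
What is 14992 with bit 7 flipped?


14992 ^ (1 << 7) = 14992 ^ 128 = 14864

14864


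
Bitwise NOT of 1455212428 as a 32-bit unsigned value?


~0b1010110101111001100011110001100 = 0b10101001010000110011100001110011 = 2839754867 (32-bit unsigned)

2839754867


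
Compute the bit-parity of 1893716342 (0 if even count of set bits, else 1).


0b1110000110111111101000101110110 has 19 ones => parity 1

1


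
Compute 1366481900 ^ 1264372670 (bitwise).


0b1010001011100101101101111101100 ^ 0b1001011010111001100101110111110 = 0b11010001011100001000001010010 = 439226450

439226450


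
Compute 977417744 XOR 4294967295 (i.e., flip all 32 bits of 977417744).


977417744 ^ 4294967295 = 3317549551

3317549551


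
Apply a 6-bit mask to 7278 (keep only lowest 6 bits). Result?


7278 & 63 = 46

46


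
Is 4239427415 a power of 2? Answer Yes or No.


0b11111100101100001000011101010111. Multiple bits set => No

No


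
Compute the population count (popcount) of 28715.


0b111000000101011 has 7 set bits

7


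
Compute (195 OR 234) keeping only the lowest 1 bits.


Step 1: 195 | 234 = 235
Step 2: 235 & 1 = 1

1


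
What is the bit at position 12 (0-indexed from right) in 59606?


0b1110100011010110, position 12 = 0

0


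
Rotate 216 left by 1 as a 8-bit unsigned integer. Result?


Rotate 0b11011000 left by 1 (8-bit) = 0b10110001 = 177

177


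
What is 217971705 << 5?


0b1100111111011111101111111001 << 5 = 0b110011111101111110111111100100000 = 6975094560

6975094560


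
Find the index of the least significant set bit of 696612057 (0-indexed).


0b101001100001010111010011011001. Lowest set bit at position 0

0


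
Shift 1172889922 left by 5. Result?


0b1000101111010001110000101000010 << 5 = 0b100010111101000111000010100001000000 = 37532477504

37532477504


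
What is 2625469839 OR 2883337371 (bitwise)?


0b10011100011111010111110110001111 | 0b10101011110111000011110010011011 = 0b10111111111111010111110110011111 = 3221061023

3221061023


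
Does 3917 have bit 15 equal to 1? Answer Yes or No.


0b111101001101, bit 15 = 0. No

No


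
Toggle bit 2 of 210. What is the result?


210 ^ (1 << 2) = 210 ^ 4 = 214

214


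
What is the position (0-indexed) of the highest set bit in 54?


0b110110. Highest set bit at position 5

5


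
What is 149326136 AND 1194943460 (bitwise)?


0b1000111001101000100100111000 & 0b1000111001110010110001111100100 = 0b1000000000000100100000 = 2097440

2097440


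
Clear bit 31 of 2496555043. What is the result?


2496555043 & ~(1 << 31) = 349071395

349071395


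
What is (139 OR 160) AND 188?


Step 1: 139 | 160 = 171
Step 2: 171 & 188 = 168

168


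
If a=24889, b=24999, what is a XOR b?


24889 ^ 24999 = 158

158


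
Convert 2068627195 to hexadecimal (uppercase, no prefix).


2068627195 = 7B4CBEFB hex

7B4CBEFB


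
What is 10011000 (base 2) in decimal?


10011000 in decimal = 152

152


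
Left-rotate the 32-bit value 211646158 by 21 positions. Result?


Rotate 0b1100100111010111011011001110 left by 21 (32-bit) = 0b11011001110000011001001110101110 = 3653342126

3653342126


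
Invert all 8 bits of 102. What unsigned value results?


102 ^ 255 = 153

153


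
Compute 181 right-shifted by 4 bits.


0b10110101 >> 4 = 0b1011 = 11

11


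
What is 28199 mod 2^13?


28199 & 8191 = 3623

3623


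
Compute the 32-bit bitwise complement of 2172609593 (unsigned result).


~0b10000001011111110110010000111001 = 0b1111110100000001001101111000110 = 2122357702 (32-bit unsigned)

2122357702


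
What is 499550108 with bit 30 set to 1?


499550108 | (1 << 30) = 499550108 | 1073741824 = 1573291932

1573291932


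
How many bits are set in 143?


0b10001111 has 5 set bits

5


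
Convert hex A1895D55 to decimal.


A1895D55 hex = 2710134101 decimal

2710134101


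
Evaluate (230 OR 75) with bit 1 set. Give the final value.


Step 1: 230 | 75 = 239
Step 2: 239 | (1 << 1) = 239 | 2 = 239

239


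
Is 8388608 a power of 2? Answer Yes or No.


0b100000000000000000000000. Only one bit set => Yes

Yes


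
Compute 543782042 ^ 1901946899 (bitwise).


0b100000011010010111010010011010 ^ 0b1110001010111010110100000010011 = 0b1010001001101000001110010001001 = 1362369673

1362369673


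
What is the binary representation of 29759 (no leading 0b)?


29759 = 111010000111111 in binary

111010000111111


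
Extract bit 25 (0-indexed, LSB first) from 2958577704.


0b10110000010110000101000000101000, position 25 = 0

0


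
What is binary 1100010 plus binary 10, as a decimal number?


1100010 + 10 = 1100100 = 100

100


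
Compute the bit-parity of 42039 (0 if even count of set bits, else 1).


0b1010010000110111 has 8 ones => parity 0

0


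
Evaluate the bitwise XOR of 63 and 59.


0b111111 ^ 0b111011 = 0b100 = 4

4


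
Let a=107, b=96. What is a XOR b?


107 ^ 96 = 11

11


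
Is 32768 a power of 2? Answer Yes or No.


0b1000000000000000. Only one bit set => Yes

Yes


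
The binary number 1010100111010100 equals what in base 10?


1010100111010100 in decimal = 43476

43476


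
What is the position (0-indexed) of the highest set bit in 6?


0b110. Highest set bit at position 2

2


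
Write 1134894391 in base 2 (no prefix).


1134894391 = 1000011101001010001110100110111 in binary

1000011101001010001110100110111


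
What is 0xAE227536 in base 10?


AE227536 hex = 2921493814 decimal

2921493814


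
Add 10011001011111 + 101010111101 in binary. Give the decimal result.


10011001011111 + 101010111101 = 11000100011100 = 12572

12572


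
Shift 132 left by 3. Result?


0b10000100 << 3 = 0b10000100000 = 1056

1056


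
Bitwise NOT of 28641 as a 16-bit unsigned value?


~0b110111111100001 = 0b1001000000011110 = 36894 (16-bit unsigned)

36894


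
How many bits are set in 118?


0b1110110 has 5 set bits

5


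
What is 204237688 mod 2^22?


204237688 & 4194303 = 2911096

2911096


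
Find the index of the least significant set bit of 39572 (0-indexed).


0b1001101010010100. Lowest set bit at position 2

2


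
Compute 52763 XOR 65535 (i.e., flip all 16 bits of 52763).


52763 ^ 65535 = 12772

12772


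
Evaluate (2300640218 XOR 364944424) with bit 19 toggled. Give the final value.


Step 1: 2300640218 ^ 364944424 = 2631952370
Step 2: 2631952370 ^ (1 << 19) = 2631952370 ^ 524288 = 2632476658

2632476658


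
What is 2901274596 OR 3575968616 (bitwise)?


0b10101100111011011110111111100100 | 0b11010101001001001111001101101000 = 0b11111101111011011111111111101100 = 4260233196

4260233196


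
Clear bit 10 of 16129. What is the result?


16129 & ~(1 << 10) = 15105

15105


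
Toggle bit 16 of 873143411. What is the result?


873143411 ^ (1 << 16) = 873143411 ^ 65536 = 873077875

873077875


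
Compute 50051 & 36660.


0b1100001110000011 & 0b1000111100110100 = 0b1000001100000000 = 33536

33536


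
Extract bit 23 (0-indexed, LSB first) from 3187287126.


0b10111101111110100010010001010110, position 23 = 1

1


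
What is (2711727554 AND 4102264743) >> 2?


Step 1: 2711727554 & 4102264743 = 2692842882
Step 2: 2692842882 >> 2 = 673210720

673210720


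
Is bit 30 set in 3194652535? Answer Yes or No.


0b10111110011010101000011101110111, bit 30 = 0. No

No


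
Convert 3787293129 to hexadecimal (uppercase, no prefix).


3787293129 = E1BD81C9 hex

E1BD81C9


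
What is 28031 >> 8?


0b110110101111111 >> 8 = 0b1101101 = 109

109


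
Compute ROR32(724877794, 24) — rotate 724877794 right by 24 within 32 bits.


Rotate 0b101011001101001100000111100010 right by 24 (32-bit) = 0b110100110000011110001000101011 = 885121579

885121579


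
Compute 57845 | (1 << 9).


57845 | (1 << 9) = 57845 | 512 = 58357

58357


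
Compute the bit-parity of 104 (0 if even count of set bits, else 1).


0b1101000 has 3 ones => parity 1

1


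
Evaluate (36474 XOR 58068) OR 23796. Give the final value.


Step 1: 36474 ^ 58068 = 27822
Step 2: 27822 | 23796 = 31998

31998


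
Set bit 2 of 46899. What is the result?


46899 | (1 << 2) = 46899 | 4 = 46903

46903


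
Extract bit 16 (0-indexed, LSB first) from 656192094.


0b100111000111001011001001011110, position 16 = 0

0


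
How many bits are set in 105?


0b1101001 has 4 set bits

4


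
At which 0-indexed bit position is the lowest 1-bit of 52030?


0b1100101100111110. Lowest set bit at position 1

1


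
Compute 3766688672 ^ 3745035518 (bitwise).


0b11100000100000110001101110100000 ^ 0b11011111001110001011010011111110 = 0b111111101110111010111101011110 = 1069264734

1069264734


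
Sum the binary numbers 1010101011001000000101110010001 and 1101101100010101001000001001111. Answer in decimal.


1010101011001000000101110010001 + 1101101100010101001000001001111 = 11000010111011101001101111100000 = 3270417376

3270417376


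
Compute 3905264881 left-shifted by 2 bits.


0b11101000110001011001110011110001 << 2 = 0b1110100011000101100111001111000100 = 15621059524

15621059524


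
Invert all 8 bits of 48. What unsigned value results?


48 ^ 255 = 207

207


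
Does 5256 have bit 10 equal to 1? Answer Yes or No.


0b1010010001000, bit 10 = 1. Yes

Yes


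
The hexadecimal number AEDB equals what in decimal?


AEDB hex = 44763 decimal

44763


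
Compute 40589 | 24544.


0b1001111010001101 | 0b101111111100000 = 0b1101111111101101 = 57325

57325


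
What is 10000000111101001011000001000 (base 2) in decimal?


10000000111101001011000001000 in decimal = 270439944

270439944


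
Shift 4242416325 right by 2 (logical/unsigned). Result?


0b11111100110111100010001011000101 >> 2 = 0b111111001101111000100010110001 = 1060604081

1060604081


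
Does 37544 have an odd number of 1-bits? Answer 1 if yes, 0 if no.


0b1001001010101000 has 6 ones => parity 0

0


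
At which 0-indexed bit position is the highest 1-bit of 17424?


0b100010000010000. Highest set bit at position 14

14


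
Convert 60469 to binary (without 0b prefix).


60469 = 1110110000110101 in binary

1110110000110101


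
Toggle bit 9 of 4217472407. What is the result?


4217472407 ^ (1 << 9) = 4217472407 ^ 512 = 4217472919

4217472919


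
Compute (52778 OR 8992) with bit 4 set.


Step 1: 52778 | 8992 = 61226
Step 2: 61226 | (1 << 4) = 61226 | 16 = 61242

61242


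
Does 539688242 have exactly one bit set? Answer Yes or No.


0b100000001010101111110100110010. Multiple bits set => No

No


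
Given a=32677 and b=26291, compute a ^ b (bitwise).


32677 ^ 26291 = 6422

6422


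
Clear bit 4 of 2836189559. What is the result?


2836189559 & ~(1 << 4) = 2836189543

2836189543


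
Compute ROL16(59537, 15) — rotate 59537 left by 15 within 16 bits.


Rotate 0b1110100010010001 left by 15 (16-bit) = 0b1111010001001000 = 62536

62536


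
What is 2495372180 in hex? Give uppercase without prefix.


2495372180 = 94BC5B94 hex

94BC5B94


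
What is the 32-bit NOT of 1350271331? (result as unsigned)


~0b1010000011110111000000101100011 = 0b10101111100001000111111010011100 = 2944695964 (32-bit unsigned)

2944695964


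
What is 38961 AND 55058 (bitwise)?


0b1001100000110001 & 0b1101011100010010 = 0b1001000000010000 = 36880

36880


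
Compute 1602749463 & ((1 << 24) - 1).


1602749463 & 16777215 = 8913943

8913943


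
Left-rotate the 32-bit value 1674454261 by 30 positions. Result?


Rotate 0b1100011110011100010010011110101 left by 30 (32-bit) = 0b1011000111100111000100100111101 = 1492355389

1492355389


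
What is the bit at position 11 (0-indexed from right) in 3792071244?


0b11100010000001100110101001001100, position 11 = 1

1


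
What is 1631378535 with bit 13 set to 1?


1631378535 | (1 << 13) = 1631378535 | 8192 = 1631386727

1631386727


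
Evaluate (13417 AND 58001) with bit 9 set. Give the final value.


Step 1: 13417 & 58001 = 8193
Step 2: 8193 | (1 << 9) = 8193 | 512 = 8705

8705


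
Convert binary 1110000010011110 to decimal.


1110000010011110 in decimal = 57502

57502


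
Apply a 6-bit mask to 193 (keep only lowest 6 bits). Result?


193 & 63 = 1

1


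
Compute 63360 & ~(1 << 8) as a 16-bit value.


63360 & ~(1 << 8) = 63104

63104


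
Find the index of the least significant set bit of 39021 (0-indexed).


0b1001100001101101. Lowest set bit at position 0

0


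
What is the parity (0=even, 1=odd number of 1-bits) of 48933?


0b1011111100100101 has 10 ones => parity 0

0


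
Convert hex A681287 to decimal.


A681287 hex = 174592647 decimal

174592647


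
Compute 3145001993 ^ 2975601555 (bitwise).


0b10111011011101001110110000001001 ^ 0b10110001010111000001001110010011 = 0b1010001010001111111110011010 = 170459034

170459034


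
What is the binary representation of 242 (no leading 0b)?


242 = 11110010 in binary

11110010


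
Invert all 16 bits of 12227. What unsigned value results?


12227 ^ 65535 = 53308

53308


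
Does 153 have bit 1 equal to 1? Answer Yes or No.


0b10011001, bit 1 = 0. No

No


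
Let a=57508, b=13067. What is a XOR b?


57508 ^ 13067 = 54191

54191


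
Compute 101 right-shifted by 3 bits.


0b1100101 >> 3 = 0b1100 = 12

12


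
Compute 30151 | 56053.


0b111010111000111 | 0b1101101011110101 = 0b1111111111110111 = 65527

65527


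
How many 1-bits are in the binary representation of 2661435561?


0b10011110101000100100100010101001 has 14 set bits

14


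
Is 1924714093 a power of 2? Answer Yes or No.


0b1110010101110001100111001101101. Multiple bits set => No

No


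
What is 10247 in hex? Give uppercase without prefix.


10247 = 2807 hex

2807


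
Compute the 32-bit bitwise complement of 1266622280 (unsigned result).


~0b1001011011111110001111101001000 = 0b10110100100000001110000010110111 = 3028345015 (32-bit unsigned)

3028345015


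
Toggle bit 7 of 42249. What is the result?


42249 ^ (1 << 7) = 42249 ^ 128 = 42377

42377


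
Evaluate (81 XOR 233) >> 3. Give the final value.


Step 1: 81 ^ 233 = 184
Step 2: 184 >> 3 = 23

23


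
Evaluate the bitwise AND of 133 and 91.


0b10000101 & 0b1011011 = 0b1 = 1

1


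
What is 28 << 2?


0b11100 << 2 = 0b1110000 = 112

112


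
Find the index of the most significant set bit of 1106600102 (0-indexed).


0b1000001111101010110000010100110. Highest set bit at position 30

30


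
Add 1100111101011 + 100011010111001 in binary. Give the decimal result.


1100111101011 + 100011010111001 = 110000010100100 = 24740

24740


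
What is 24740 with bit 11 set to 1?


24740 | (1 << 11) = 24740 | 2048 = 26788

26788


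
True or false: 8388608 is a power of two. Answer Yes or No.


0b100000000000000000000000. Only one bit set => Yes

Yes


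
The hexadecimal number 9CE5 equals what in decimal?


9CE5 hex = 40165 decimal

40165


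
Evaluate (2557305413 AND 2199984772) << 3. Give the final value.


Step 1: 2557305413 & 2199984772 = 2149646852
Step 2: 2149646852 << 3 = 17197174816

17197174816


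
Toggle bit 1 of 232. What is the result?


232 ^ (1 << 1) = 232 ^ 2 = 234

234


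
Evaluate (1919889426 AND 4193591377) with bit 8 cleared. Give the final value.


Step 1: 1919889426 & 4193591377 = 1885675536
Step 2: 1885675536 & ~(1 << 8) = 1885675536

1885675536


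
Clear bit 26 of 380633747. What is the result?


380633747 & ~(1 << 26) = 313524883

313524883


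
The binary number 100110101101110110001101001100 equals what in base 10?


100110101101110110001101001100 in decimal = 649552716

649552716


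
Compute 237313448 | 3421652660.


0b1110001001010001110110101000 | 0b11001011111100100100011010110100 = 0b11001111111101110101111110111100 = 3489095612

3489095612


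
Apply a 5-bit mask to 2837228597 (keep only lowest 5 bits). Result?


2837228597 & 31 = 21

21


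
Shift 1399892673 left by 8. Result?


0b1010011011100001010101011000001 << 8 = 0b101001101110000101010101100000100000000 = 358372524288

358372524288


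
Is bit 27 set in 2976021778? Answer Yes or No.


0b10110001011000100111110100010010, bit 27 = 0. No

No


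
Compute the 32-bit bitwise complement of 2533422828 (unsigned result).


~0b10010111000000001111011011101100 = 0b1101000111111110000100100010011 = 1761544467 (32-bit unsigned)

1761544467


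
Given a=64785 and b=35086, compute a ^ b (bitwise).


64785 ^ 35086 = 29727

29727


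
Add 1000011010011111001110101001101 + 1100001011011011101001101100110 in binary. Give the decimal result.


1000011010011111001110101001101 + 1100001011011011101001101100110 = 10100100101111010111000010110011 = 2763878579

2763878579


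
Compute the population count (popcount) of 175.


0b10101111 has 6 set bits

6


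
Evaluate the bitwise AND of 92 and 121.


0b1011100 & 0b1111001 = 0b1011000 = 88

88


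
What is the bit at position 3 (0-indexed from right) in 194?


0b11000010, position 3 = 0

0


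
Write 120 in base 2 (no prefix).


120 = 1111000 in binary

1111000


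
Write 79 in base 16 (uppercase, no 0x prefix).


79 = 4F hex

4F


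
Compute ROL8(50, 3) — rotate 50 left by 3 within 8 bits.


Rotate 0b110010 left by 3 (8-bit) = 0b10010001 = 145

145


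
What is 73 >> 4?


0b1001001 >> 4 = 0b100 = 4

4


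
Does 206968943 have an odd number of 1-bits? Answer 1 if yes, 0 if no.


0b1100010101100001100001101111 has 14 ones => parity 0

0


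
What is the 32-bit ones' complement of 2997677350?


2997677350 ^ 4294967295 = 1297289945

1297289945


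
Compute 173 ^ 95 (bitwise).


0b10101101 ^ 0b1011111 = 0b11110010 = 242

242


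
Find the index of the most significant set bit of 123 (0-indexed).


0b1111011. Highest set bit at position 6

6


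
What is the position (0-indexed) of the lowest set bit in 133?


0b10000101. Lowest set bit at position 0

0


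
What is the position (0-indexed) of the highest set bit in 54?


0b110110. Highest set bit at position 5

5


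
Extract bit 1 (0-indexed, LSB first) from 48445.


0b1011110100111101, position 1 = 0

0


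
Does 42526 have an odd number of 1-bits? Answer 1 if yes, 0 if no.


0b1010011000011110 has 8 ones => parity 0

0


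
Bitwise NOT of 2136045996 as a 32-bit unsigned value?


~0b1111111010100010111100110101100 = 0b10000000101011101000011001010011 = 2158921299 (32-bit unsigned)

2158921299


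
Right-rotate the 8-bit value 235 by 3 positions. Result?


Rotate 0b11101011 right by 3 (8-bit) = 0b1111101 = 125

125


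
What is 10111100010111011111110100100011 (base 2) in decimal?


10111100010111011111110100100011 in decimal = 3160276259

3160276259


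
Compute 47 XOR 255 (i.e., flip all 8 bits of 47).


47 ^ 255 = 208

208


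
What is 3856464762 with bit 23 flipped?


3856464762 ^ (1 << 23) = 3856464762 ^ 8388608 = 3848076154

3848076154


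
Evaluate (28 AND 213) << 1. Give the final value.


Step 1: 28 & 213 = 20
Step 2: 20 << 1 = 40

40


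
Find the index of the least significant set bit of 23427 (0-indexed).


0b101101110000011. Lowest set bit at position 0

0


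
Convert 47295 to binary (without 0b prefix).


47295 = 1011100010111111 in binary

1011100010111111


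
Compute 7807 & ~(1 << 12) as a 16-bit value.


7807 & ~(1 << 12) = 3711

3711


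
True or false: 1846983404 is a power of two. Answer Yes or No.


0b1101110000101101011101011101100. Multiple bits set => No

No


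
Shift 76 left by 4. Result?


0b1001100 << 4 = 0b10011000000 = 1216

1216


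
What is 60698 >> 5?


0b1110110100011010 >> 5 = 0b11101101000 = 1896

1896


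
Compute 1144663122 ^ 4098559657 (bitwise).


0b1000100001110100010110001010010 ^ 0b11110100010010110000111010101001 = 0b10110000011100010010001011111011 = 2960204539

2960204539


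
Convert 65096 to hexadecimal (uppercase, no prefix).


65096 = FE48 hex

FE48


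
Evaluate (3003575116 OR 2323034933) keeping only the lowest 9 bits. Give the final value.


Step 1: 3003575116 | 2323034933 = 3145137021
Step 2: 3145137021 & 511 = 381

381


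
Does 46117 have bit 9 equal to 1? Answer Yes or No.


0b1011010000100101, bit 9 = 0. No

No


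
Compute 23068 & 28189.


0b101101000011100 & 0b110111000011101 = 0b100101000011100 = 18972

18972


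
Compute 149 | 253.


0b10010101 | 0b11111101 = 0b11111101 = 253

253


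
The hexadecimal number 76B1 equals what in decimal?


76B1 hex = 30385 decimal

30385


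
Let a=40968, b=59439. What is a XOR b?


40968 ^ 59439 = 18471

18471


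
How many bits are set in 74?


0b1001010 has 3 set bits

3


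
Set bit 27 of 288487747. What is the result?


288487747 | (1 << 27) = 288487747 | 134217728 = 422705475

422705475


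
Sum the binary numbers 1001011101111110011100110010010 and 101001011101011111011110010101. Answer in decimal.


1001011101111110011100110010010 + 101001011101011111011110010101 = 1110101001101010011000100100111 = 1966420263

1966420263


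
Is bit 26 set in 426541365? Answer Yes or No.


0b11001011011001000000100110101, bit 26 = 0. No

No


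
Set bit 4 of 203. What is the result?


203 | (1 << 4) = 203 | 16 = 219

219


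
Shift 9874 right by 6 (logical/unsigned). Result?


0b10011010010010 >> 6 = 0b10011010 = 154

154


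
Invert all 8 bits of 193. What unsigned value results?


193 ^ 255 = 62

62


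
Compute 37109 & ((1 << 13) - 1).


37109 & 8191 = 4341

4341


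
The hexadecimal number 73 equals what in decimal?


73 hex = 115 decimal

115


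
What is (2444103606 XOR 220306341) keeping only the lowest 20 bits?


Step 1: 2444103606 ^ 220306341 = 2626655251
Step 2: 2626655251 & 1048575 = 1020947

1020947


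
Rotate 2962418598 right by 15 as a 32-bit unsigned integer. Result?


Rotate 0b10110000100100101110101110100110 right by 15 (32-bit) = 0b11010111010011010110000100100101 = 3612172581

3612172581


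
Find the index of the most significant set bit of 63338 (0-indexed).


0b1111011101101010. Highest set bit at position 15

15


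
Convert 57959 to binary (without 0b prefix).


57959 = 1110001001100111 in binary

1110001001100111


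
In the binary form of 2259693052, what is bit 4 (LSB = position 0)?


0b10000110101100000010110111111100, position 4 = 1

1


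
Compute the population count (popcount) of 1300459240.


0b1001101100000110110111011101000 has 16 set bits

16


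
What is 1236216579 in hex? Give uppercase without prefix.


1236216579 = 49AF2B03 hex

49AF2B03


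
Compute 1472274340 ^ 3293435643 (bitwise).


0b1010111110000010001111110100100 ^ 0b11000100010011011101011011111011 = 0b10010011100011001100100101011111 = 2475477343

2475477343


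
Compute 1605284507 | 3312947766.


0b1011111101011101011001010011011 | 0b11000101011101111001001000110110 = 0b11011111111111111011001010111111 = 3758076607

3758076607


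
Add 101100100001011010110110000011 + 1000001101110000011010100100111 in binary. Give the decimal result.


101100100001011010110110000011 + 1000001101110000011010100100111 = 1101110001111011110001010101010 = 1849549482

1849549482


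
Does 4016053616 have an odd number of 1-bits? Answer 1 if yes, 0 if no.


0b11101111011000000001110101110000 has 16 ones => parity 0

0


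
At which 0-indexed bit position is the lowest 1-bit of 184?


0b10111000. Lowest set bit at position 3

3


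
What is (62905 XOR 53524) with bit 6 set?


Step 1: 62905 ^ 53524 = 9389
Step 2: 9389 | (1 << 6) = 9389 | 64 = 9453

9453


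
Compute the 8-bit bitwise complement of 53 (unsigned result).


~0b110101 = 0b11001010 = 202 (8-bit unsigned)

202


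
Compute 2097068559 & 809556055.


0b1111100111111101011101000001111 & 0b110000010000001101100001010111 = 0b110000010000001001100000000111 = 809539591

809539591


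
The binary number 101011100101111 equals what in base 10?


101011100101111 in decimal = 22319

22319


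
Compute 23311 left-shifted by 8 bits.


0b101101100001111 << 8 = 0b10110110000111100000000 = 5967616

5967616


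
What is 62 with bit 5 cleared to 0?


62 & ~(1 << 5) = 30

30


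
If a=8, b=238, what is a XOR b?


8 ^ 238 = 230

230


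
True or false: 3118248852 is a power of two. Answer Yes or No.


0b10111001110111001011001110010100. Multiple bits set => No

No


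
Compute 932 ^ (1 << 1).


932 ^ (1 << 1) = 932 ^ 2 = 934

934


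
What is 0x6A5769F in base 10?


6A5769F hex = 111507103 decimal

111507103


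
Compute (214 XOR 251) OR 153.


Step 1: 214 ^ 251 = 45
Step 2: 45 | 153 = 189

189


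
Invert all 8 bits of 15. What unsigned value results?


15 ^ 255 = 240

240


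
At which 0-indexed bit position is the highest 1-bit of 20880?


0b101000110010000. Highest set bit at position 14

14


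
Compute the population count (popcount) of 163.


0b10100011 has 4 set bits

4


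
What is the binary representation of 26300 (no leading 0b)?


26300 = 110011010111100 in binary

110011010111100


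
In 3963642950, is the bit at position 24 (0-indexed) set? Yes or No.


0b11101100010000000110010001000110, bit 24 = 0. No

No


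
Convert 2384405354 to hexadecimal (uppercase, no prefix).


2384405354 = 8E1F236A hex

8E1F236A


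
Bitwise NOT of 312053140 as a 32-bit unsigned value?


~0b10010100110011000110110010100 = 0b11101101011001100111001001101011 = 3982914155 (32-bit unsigned)

3982914155


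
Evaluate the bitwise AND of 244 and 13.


0b11110100 & 0b1101 = 0b100 = 4

4


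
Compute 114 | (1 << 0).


114 | (1 << 0) = 114 | 1 = 115

115


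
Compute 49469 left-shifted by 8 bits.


0b1100000100111101 << 8 = 0b110000010011110100000000 = 12664064

12664064


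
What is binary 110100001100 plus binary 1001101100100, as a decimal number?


110100001100 + 1001101100100 = 10000001110000 = 8304

8304


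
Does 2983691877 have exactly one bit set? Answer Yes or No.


0b10110001110101111000011001100101. Multiple bits set => No

No


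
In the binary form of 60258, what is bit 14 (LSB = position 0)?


0b1110101101100010, position 14 = 1

1


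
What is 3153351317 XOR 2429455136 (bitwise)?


0b10111011111101000101001010010101 ^ 0b10010000110011101000101100100000 = 0b101011001110101101100110110101 = 725277109

725277109


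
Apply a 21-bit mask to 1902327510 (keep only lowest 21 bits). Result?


1902327510 & 2097151 = 210646

210646


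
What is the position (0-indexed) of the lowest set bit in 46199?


0b1011010001110111. Lowest set bit at position 0

0


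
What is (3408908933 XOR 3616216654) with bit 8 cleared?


Step 1: 3408908933 ^ 3616216654 = 480560331
Step 2: 480560331 & ~(1 << 8) = 480560331

480560331


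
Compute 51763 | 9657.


0b1100101000110011 | 0b10010110111001 = 0b1110111110111011 = 61371

61371


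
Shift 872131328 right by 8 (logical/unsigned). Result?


0b110011111110111010101100000000 >> 8 = 0b1100111111101110101011 = 3406763

3406763


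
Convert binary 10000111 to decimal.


10000111 in decimal = 135

135


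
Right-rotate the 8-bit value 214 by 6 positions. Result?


Rotate 0b11010110 right by 6 (8-bit) = 0b1011011 = 91

91


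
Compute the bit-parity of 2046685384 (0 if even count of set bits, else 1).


0b1111001111111011111000011001000 has 19 ones => parity 1

1


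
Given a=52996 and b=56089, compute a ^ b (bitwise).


52996 ^ 56089 = 5149

5149


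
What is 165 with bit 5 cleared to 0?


165 & ~(1 << 5) = 133

133


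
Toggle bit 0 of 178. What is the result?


178 ^ (1 << 0) = 178 ^ 1 = 179

179


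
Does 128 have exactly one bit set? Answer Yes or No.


0b10000000. Only one bit set => Yes

Yes


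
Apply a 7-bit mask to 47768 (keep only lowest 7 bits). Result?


47768 & 127 = 24

24


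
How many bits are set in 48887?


0b1011111011110111 has 13 set bits

13


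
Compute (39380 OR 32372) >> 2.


Step 1: 39380 | 32372 = 65524
Step 2: 65524 >> 2 = 16381

16381


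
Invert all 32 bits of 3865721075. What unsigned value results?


3865721075 ^ 4294967295 = 429246220

429246220


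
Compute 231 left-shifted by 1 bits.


0b11100111 << 1 = 0b111001110 = 462

462


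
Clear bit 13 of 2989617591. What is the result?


2989617591 & ~(1 << 13) = 2989609399

2989609399


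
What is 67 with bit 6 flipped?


67 ^ (1 << 6) = 67 ^ 64 = 3

3


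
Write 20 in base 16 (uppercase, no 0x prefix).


20 = 14 hex

14


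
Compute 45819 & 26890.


0b1011001011111011 & 0b110100100001010 = 0b10000000001010 = 8202

8202


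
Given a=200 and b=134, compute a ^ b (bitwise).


200 ^ 134 = 78

78


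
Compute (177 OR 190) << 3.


Step 1: 177 | 190 = 191
Step 2: 191 << 3 = 1528

1528


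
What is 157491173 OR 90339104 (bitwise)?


0b1001011000110001111111100101 | 0b101011000100111011100100000 = 0b1101011000110111111111100101 = 224624613

224624613


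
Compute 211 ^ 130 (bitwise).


0b11010011 ^ 0b10000010 = 0b1010001 = 81

81


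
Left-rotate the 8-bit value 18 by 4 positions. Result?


Rotate 0b10010 left by 4 (8-bit) = 0b100001 = 33

33


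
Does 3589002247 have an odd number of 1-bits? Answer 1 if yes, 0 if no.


0b11010101111010111101010000000111 has 18 ones => parity 0

0


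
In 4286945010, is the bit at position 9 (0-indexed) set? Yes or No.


0b11111111100001011001011011110010, bit 9 = 1. Yes

Yes


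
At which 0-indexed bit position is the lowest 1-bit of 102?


0b1100110. Lowest set bit at position 1

1


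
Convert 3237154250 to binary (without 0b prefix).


3237154250 = 11000000111100110000110111001010 in binary

11000000111100110000110111001010


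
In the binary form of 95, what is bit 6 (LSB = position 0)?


0b1011111, position 6 = 1

1
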